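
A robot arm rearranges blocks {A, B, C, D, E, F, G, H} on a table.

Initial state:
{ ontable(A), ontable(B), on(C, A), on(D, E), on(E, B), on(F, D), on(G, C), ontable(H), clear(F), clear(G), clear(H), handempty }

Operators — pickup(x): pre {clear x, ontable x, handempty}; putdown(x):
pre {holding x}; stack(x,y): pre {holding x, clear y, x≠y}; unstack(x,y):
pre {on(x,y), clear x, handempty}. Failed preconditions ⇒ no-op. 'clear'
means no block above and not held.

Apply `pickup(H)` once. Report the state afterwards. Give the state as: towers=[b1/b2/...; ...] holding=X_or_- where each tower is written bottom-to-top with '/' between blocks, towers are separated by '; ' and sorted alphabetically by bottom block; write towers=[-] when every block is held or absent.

towers=[A/C/G; B/E/D/F] holding=H

before: towers=[A/C/G; B/E/D/F; H] holding=-
pre[pickup(H)]: clear(H) yes, ontable(H) yes, handempty yes
all met → apply pickup(H)
after:  towers=[A/C/G; B/E/D/F] holding=H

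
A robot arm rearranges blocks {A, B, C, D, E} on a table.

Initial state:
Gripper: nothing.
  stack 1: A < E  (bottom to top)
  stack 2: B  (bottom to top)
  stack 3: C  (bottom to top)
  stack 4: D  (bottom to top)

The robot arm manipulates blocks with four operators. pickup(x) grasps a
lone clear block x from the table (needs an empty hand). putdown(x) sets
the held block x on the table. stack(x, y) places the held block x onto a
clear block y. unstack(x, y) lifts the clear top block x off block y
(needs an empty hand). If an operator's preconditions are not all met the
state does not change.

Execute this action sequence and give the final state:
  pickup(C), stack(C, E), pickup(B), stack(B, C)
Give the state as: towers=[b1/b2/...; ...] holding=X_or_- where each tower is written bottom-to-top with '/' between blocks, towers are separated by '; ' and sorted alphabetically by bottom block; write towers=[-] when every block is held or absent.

step 1 (pickup(C)): towers=[A/E; B; D] holding=C
step 2 (stack(C, E)): towers=[A/E/C; B; D] holding=-
step 3 (pickup(B)): towers=[A/E/C; D] holding=B
step 4 (stack(B, C)): towers=[A/E/C/B; D] holding=-

towers=[A/E/C/B; D] holding=-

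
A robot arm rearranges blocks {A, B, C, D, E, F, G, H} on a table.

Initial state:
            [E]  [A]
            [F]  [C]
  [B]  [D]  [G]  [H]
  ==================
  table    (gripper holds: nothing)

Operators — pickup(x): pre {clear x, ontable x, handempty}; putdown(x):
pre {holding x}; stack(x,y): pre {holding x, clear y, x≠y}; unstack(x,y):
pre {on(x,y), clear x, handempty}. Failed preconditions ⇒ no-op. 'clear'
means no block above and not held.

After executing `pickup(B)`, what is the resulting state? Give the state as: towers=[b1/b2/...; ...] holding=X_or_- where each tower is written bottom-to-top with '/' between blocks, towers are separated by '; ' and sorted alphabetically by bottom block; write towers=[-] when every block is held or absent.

towers=[D; G/F/E; H/C/A] holding=B

before: towers=[B; D; G/F/E; H/C/A] holding=-
pre[pickup(B)]: clear(B) ok, ontable(B) ok, handempty ok
all met → apply pickup(B)
after:  towers=[D; G/F/E; H/C/A] holding=B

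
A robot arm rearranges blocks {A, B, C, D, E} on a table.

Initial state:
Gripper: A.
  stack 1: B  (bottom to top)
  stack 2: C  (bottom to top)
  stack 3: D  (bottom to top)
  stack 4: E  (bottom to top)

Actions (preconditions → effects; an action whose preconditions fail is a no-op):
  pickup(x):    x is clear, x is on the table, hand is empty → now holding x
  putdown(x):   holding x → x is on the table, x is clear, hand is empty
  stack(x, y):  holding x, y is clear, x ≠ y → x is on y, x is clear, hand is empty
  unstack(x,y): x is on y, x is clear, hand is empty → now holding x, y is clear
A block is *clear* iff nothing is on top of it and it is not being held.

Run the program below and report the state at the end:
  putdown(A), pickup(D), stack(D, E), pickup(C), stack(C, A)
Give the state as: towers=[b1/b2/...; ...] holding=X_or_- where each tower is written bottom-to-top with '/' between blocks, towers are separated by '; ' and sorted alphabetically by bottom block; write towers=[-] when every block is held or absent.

towers=[A/C; B; E/D] holding=-

step 1 (putdown(A)): towers=[A; B; C; D; E] holding=-
step 2 (pickup(D)): towers=[A; B; C; E] holding=D
step 3 (stack(D, E)): towers=[A; B; C; E/D] holding=-
step 4 (pickup(C)): towers=[A; B; E/D] holding=C
step 5 (stack(C, A)): towers=[A/C; B; E/D] holding=-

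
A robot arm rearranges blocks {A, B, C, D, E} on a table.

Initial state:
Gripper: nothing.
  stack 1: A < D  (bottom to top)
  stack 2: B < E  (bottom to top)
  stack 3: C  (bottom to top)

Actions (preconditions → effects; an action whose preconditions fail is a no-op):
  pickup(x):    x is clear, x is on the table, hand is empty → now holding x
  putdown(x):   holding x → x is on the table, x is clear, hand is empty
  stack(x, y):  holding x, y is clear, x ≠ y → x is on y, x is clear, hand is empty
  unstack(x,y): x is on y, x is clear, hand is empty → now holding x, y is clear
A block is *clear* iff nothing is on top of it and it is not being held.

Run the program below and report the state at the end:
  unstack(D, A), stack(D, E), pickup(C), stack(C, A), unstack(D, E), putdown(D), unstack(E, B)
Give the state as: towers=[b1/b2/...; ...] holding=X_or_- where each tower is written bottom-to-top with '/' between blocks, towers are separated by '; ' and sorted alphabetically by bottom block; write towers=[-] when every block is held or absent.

step 1 (unstack(D, A)): towers=[A; B/E; C] holding=D
step 2 (stack(D, E)): towers=[A; B/E/D; C] holding=-
step 3 (pickup(C)): towers=[A; B/E/D] holding=C
step 4 (stack(C, A)): towers=[A/C; B/E/D] holding=-
step 5 (unstack(D, E)): towers=[A/C; B/E] holding=D
step 6 (putdown(D)): towers=[A/C; B/E; D] holding=-
step 7 (unstack(E, B)): towers=[A/C; B; D] holding=E

towers=[A/C; B; D] holding=E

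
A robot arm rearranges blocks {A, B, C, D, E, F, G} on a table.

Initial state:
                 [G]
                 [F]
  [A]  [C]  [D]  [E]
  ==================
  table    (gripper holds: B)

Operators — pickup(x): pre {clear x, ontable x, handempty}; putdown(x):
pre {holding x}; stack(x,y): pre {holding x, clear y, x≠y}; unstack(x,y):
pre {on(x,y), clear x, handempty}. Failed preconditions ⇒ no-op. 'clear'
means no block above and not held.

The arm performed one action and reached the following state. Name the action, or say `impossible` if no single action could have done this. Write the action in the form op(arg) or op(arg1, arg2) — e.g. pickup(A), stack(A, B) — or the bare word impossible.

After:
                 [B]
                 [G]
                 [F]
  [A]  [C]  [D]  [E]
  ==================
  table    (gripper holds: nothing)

stack(B, G)

target: towers=[A; C; D; E/F/G/B] holding=-
        putdown(B) → towers=[A; B; C; D; E/F/G] holding=-
       stack(B, G) → towers=[A; C; D; E/F/G/B] holding=-  ← match
       stack(B, D) → towers=[A; C; D/B; E/F/G] holding=-
       stack(B, A) → towers=[A/B; C; D; E/F/G] holding=-
       stack(B, C) → towers=[A; C/B; D; E/F/G] holding=-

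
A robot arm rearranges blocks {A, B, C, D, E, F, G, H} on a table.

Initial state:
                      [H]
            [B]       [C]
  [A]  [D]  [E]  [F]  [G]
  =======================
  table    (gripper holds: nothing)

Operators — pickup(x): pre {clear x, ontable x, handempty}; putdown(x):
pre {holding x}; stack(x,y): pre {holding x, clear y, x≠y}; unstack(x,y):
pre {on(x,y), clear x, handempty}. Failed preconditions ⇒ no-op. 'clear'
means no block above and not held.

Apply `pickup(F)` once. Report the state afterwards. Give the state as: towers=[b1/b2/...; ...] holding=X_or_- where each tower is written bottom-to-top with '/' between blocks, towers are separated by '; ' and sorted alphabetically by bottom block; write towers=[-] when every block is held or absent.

before: towers=[A; D; E/B; F; G/C/H] holding=-
pre[pickup(F)]: clear(F) ok, ontable(F) ok, handempty ok
all met → apply pickup(F)
after:  towers=[A; D; E/B; G/C/H] holding=F

towers=[A; D; E/B; G/C/H] holding=F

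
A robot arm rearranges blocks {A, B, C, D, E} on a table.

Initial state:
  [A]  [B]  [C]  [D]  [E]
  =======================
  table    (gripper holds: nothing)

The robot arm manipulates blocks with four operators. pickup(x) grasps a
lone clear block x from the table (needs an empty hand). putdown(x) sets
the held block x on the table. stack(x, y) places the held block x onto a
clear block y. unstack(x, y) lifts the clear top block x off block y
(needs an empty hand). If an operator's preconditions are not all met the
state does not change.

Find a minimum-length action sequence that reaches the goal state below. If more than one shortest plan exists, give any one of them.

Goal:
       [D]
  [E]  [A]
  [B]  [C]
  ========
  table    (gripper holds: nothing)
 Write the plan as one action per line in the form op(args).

step 1 (pickup(A)): towers=[B; C; D; E] holding=A
step 2 (stack(A, C)): towers=[B; C/A; D; E] holding=-
step 3 (pickup(D)): towers=[B; C/A; E] holding=D
step 4 (stack(D, A)): towers=[B; C/A/D; E] holding=-
step 5 (pickup(E)): towers=[B; C/A/D] holding=E
step 6 (stack(E, B)): towers=[B/E; C/A/D] holding=-
goal check: towers=[B/E; C/A/D] holding=- — reached (length 6, optimal by BFS)

pickup(A)
stack(A, C)
pickup(D)
stack(D, A)
pickup(E)
stack(E, B)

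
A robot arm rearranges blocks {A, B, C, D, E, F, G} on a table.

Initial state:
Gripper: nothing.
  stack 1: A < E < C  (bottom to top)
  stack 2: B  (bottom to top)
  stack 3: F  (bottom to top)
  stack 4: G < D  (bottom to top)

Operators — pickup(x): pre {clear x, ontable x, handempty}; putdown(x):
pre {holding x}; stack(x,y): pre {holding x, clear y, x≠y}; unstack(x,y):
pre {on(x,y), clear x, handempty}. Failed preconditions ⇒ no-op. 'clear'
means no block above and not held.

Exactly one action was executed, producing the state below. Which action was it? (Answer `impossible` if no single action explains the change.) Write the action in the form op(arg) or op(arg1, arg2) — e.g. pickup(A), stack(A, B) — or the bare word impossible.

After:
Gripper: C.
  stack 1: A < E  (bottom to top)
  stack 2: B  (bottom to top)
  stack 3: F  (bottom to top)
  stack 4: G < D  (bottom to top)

target: towers=[A/E; B; F; G/D] holding=C
         pickup(B) → towers=[A/E/C; F; G/D] holding=B
         pickup(F) → towers=[A/E/C; B; G/D] holding=F
     unstack(D, G) → towers=[A/E/C; B; F; G] holding=D
     unstack(C, E) → towers=[A/E; B; F; G/D] holding=C  ← match

unstack(C, E)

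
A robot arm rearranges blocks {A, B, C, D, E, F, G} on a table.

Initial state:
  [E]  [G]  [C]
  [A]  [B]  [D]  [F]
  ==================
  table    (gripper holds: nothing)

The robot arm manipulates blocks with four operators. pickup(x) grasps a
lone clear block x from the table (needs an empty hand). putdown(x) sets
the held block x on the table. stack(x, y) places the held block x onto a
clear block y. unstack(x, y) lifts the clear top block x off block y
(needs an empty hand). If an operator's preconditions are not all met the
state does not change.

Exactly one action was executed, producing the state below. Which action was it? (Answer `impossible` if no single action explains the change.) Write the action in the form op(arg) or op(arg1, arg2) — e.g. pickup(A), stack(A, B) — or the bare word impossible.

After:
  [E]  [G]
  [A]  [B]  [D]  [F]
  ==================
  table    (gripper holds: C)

unstack(C, D)

target: towers=[A/E; B/G; D; F] holding=C
         pickup(F) → towers=[A/E; B/G; D/C] holding=F
     unstack(G, B) → towers=[A/E; B; D/C; F] holding=G
     unstack(E, A) → towers=[A; B/G; D/C; F] holding=E
     unstack(C, D) → towers=[A/E; B/G; D; F] holding=C  ← match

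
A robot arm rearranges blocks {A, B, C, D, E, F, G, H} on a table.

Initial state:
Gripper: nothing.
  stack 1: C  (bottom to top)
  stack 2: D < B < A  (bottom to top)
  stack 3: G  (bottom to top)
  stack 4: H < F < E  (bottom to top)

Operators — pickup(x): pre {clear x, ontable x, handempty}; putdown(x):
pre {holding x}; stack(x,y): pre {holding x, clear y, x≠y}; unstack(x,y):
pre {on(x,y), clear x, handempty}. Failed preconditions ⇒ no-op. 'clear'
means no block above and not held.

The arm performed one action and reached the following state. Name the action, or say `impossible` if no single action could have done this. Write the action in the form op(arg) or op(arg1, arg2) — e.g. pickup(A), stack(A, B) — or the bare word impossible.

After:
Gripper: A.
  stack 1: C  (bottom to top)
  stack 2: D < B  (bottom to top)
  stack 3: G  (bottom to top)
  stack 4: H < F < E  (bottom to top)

unstack(A, B)

target: towers=[C; D/B; G; H/F/E] holding=A
         pickup(G) → towers=[C; D/B/A; H/F/E] holding=G
     unstack(A, B) → towers=[C; D/B; G; H/F/E] holding=A  ← match
     unstack(E, F) → towers=[C; D/B/A; G; H/F] holding=E
         pickup(C) → towers=[D/B/A; G; H/F/E] holding=C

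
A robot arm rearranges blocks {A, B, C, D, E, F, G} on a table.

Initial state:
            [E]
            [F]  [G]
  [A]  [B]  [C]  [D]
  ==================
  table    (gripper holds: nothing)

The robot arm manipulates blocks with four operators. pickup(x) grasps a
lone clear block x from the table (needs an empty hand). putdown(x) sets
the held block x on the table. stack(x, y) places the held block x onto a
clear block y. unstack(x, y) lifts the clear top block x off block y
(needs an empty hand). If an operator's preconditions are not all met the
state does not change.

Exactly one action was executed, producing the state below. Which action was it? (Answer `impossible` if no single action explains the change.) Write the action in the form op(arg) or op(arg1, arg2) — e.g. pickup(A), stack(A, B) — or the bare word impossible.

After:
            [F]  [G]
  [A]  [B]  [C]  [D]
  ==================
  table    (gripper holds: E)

unstack(E, F)

target: towers=[A; B; C/F; D/G] holding=E
         pickup(B) → towers=[A; C/F/E; D/G] holding=B
     unstack(G, D) → towers=[A; B; C/F/E; D] holding=G
         pickup(A) → towers=[B; C/F/E; D/G] holding=A
     unstack(E, F) → towers=[A; B; C/F; D/G] holding=E  ← match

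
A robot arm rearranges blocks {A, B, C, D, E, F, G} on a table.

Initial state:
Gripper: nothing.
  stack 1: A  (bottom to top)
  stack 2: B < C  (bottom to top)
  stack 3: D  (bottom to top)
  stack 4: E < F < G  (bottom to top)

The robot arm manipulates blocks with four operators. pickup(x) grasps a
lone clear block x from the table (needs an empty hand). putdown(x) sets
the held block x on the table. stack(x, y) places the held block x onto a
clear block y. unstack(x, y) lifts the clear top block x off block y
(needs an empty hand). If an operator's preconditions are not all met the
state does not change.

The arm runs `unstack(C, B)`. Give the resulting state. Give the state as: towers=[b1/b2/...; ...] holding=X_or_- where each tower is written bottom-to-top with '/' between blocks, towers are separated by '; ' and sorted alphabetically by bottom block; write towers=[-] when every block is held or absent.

towers=[A; B; D; E/F/G] holding=C

before: towers=[A; B/C; D; E/F/G] holding=-
pre[unstack(C, B)]: on(C,B) ok, clear(C) ok, handempty ok
all met → apply unstack(C, B)
after:  towers=[A; B; D; E/F/G] holding=C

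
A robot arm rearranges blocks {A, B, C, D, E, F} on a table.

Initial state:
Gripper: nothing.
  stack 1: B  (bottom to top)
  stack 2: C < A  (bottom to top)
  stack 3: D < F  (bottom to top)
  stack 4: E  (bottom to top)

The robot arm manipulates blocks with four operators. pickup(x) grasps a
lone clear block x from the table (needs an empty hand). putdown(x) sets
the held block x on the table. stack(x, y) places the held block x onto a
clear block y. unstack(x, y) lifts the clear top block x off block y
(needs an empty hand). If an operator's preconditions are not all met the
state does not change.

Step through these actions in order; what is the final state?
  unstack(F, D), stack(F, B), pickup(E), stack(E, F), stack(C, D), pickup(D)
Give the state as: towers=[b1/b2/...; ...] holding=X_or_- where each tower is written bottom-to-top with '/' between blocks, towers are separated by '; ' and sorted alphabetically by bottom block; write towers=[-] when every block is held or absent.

step 1 (unstack(F, D)): towers=[B; C/A; D; E] holding=F
step 2 (stack(F, B)): towers=[B/F; C/A; D; E] holding=-
step 3 (pickup(E)): towers=[B/F; C/A; D] holding=E
step 4 (stack(E, F)): towers=[B/F/E; C/A; D] holding=-
step 5 (stack(C, D)) [no-op]: towers=[B/F/E; C/A; D] holding=-
step 6 (pickup(D)): towers=[B/F/E; C/A] holding=D

towers=[B/F/E; C/A] holding=D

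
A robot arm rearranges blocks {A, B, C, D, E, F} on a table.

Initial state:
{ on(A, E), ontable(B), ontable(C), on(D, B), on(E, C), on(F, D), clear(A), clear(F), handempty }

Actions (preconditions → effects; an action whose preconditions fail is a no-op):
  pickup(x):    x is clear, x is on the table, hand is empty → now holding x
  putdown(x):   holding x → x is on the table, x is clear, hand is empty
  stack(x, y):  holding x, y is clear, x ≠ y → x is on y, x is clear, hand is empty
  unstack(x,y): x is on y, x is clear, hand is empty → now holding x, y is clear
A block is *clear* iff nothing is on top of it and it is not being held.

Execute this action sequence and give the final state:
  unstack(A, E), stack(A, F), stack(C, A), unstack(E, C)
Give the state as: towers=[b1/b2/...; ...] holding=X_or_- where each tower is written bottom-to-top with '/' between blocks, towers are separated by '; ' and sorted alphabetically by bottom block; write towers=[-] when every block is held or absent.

towers=[B/D/F/A; C] holding=E

step 1 (unstack(A, E)): towers=[B/D/F; C/E] holding=A
step 2 (stack(A, F)): towers=[B/D/F/A; C/E] holding=-
step 3 (stack(C, A)) [no-op]: towers=[B/D/F/A; C/E] holding=-
step 4 (unstack(E, C)): towers=[B/D/F/A; C] holding=E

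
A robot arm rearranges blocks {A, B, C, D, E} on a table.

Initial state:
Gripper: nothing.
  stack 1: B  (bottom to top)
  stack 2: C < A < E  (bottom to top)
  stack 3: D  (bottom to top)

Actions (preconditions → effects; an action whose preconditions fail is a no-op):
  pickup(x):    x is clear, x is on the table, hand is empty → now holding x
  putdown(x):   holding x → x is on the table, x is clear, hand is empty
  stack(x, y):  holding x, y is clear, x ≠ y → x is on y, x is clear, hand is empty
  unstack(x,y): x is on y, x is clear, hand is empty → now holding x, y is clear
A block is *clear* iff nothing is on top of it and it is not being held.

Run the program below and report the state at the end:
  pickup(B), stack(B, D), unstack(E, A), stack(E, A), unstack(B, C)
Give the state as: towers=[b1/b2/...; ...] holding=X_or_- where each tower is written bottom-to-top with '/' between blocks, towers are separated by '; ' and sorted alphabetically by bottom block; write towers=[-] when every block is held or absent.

step 1 (pickup(B)): towers=[C/A/E; D] holding=B
step 2 (stack(B, D)): towers=[C/A/E; D/B] holding=-
step 3 (unstack(E, A)): towers=[C/A; D/B] holding=E
step 4 (stack(E, A)): towers=[C/A/E; D/B] holding=-
step 5 (unstack(B, C)) [no-op]: towers=[C/A/E; D/B] holding=-

towers=[C/A/E; D/B] holding=-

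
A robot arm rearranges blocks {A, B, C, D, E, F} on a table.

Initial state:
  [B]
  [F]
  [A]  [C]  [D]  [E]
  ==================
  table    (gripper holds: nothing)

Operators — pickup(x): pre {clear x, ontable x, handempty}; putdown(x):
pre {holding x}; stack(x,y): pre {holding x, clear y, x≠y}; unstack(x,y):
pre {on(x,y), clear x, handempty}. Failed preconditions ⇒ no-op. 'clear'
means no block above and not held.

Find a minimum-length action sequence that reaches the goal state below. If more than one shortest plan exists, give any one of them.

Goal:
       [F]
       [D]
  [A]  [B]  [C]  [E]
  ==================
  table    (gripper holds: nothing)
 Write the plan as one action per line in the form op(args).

unstack(B, F)
putdown(B)
pickup(D)
stack(D, B)
unstack(F, A)
stack(F, D)

step 1 (unstack(B, F)): towers=[A/F; C; D; E] holding=B
step 2 (putdown(B)): towers=[A/F; B; C; D; E] holding=-
step 3 (pickup(D)): towers=[A/F; B; C; E] holding=D
step 4 (stack(D, B)): towers=[A/F; B/D; C; E] holding=-
step 5 (unstack(F, A)): towers=[A; B/D; C; E] holding=F
step 6 (stack(F, D)): towers=[A; B/D/F; C; E] holding=-
goal check: towers=[A; B/D/F; C; E] holding=- — reached (length 6, optimal by BFS)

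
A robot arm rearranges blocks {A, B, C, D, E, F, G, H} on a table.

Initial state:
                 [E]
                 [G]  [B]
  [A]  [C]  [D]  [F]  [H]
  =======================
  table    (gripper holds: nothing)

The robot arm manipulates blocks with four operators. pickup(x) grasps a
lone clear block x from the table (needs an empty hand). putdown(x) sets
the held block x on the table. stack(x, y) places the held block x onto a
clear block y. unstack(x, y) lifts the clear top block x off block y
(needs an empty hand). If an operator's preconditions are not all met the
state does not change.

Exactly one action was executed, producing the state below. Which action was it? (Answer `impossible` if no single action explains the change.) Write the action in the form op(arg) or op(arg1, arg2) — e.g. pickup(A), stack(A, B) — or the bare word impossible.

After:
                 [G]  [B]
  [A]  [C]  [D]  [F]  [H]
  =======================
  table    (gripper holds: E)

target: towers=[A; C; D; F/G; H/B] holding=E
         pickup(A) → towers=[C; D; F/G/E; H/B] holding=A
     unstack(E, G) → towers=[A; C; D; F/G; H/B] holding=E  ← match
     unstack(B, H) → towers=[A; C; D; F/G/E; H] holding=B
         pickup(D) → towers=[A; C; F/G/E; H/B] holding=D
         pickup(C) → towers=[A; D; F/G/E; H/B] holding=C

unstack(E, G)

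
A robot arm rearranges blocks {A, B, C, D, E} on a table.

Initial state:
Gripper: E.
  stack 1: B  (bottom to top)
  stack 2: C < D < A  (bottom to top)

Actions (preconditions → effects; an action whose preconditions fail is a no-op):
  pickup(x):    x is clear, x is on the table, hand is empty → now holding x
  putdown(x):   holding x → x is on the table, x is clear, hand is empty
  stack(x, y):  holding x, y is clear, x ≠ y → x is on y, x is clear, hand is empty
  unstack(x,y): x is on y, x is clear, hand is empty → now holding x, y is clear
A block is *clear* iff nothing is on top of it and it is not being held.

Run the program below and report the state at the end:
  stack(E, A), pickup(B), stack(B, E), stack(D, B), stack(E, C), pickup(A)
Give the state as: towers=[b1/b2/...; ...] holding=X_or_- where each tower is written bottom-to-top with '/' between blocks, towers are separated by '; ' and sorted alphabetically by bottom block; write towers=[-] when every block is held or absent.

towers=[C/D/A/E/B] holding=-

step 1 (stack(E, A)): towers=[B; C/D/A/E] holding=-
step 2 (pickup(B)): towers=[C/D/A/E] holding=B
step 3 (stack(B, E)): towers=[C/D/A/E/B] holding=-
step 4 (stack(D, B)) [no-op]: towers=[C/D/A/E/B] holding=-
step 5 (stack(E, C)) [no-op]: towers=[C/D/A/E/B] holding=-
step 6 (pickup(A)) [no-op]: towers=[C/D/A/E/B] holding=-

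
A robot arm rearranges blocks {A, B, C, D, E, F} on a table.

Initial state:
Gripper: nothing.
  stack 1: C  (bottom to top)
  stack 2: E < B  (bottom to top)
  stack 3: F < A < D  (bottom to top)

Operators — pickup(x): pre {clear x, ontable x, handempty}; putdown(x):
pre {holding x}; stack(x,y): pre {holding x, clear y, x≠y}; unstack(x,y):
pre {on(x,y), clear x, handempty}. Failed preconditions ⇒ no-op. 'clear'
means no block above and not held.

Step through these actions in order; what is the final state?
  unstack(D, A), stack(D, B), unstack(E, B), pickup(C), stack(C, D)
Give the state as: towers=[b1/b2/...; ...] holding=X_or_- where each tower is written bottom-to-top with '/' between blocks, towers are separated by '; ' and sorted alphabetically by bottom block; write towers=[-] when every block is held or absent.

towers=[E/B/D/C; F/A] holding=-

step 1 (unstack(D, A)): towers=[C; E/B; F/A] holding=D
step 2 (stack(D, B)): towers=[C; E/B/D; F/A] holding=-
step 3 (unstack(E, B)) [no-op]: towers=[C; E/B/D; F/A] holding=-
step 4 (pickup(C)): towers=[E/B/D; F/A] holding=C
step 5 (stack(C, D)): towers=[E/B/D/C; F/A] holding=-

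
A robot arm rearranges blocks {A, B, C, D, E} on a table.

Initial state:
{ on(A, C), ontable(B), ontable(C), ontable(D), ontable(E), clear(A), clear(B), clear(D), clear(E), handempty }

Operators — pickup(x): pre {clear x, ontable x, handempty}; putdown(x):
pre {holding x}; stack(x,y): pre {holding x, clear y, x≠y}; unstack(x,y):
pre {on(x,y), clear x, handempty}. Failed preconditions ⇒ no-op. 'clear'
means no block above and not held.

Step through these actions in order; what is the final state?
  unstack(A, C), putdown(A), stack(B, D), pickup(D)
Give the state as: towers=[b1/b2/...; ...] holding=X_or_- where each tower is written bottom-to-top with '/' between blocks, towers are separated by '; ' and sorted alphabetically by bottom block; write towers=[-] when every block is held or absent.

step 1 (unstack(A, C)): towers=[B; C; D; E] holding=A
step 2 (putdown(A)): towers=[A; B; C; D; E] holding=-
step 3 (stack(B, D)) [no-op]: towers=[A; B; C; D; E] holding=-
step 4 (pickup(D)): towers=[A; B; C; E] holding=D

towers=[A; B; C; E] holding=D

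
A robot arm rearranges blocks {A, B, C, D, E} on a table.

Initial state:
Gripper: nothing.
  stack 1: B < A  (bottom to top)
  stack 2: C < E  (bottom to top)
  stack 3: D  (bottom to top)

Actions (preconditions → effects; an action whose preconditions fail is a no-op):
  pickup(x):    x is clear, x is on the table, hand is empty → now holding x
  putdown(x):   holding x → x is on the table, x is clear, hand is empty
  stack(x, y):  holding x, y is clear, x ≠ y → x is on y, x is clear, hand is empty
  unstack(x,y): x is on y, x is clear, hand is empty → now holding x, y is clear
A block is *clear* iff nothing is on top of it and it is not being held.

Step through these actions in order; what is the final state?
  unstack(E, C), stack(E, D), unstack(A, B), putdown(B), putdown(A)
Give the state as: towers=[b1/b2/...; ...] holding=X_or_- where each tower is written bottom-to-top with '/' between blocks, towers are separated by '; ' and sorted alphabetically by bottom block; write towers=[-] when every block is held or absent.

step 1 (unstack(E, C)): towers=[B/A; C; D] holding=E
step 2 (stack(E, D)): towers=[B/A; C; D/E] holding=-
step 3 (unstack(A, B)): towers=[B; C; D/E] holding=A
step 4 (putdown(B)) [no-op]: towers=[B; C; D/E] holding=A
step 5 (putdown(A)): towers=[A; B; C; D/E] holding=-

towers=[A; B; C; D/E] holding=-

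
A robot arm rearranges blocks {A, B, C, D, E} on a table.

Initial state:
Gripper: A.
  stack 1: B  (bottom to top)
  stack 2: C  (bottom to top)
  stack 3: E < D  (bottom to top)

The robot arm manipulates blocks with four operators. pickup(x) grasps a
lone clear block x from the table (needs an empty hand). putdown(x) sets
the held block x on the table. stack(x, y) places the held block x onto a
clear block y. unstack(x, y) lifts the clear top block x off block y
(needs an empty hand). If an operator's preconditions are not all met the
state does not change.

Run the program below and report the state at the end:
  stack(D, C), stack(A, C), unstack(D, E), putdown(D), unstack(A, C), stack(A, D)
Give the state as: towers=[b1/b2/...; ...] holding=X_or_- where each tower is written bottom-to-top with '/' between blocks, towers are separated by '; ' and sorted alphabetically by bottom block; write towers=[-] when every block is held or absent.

towers=[B; C; D/A; E] holding=-

step 1 (stack(D, C)) [no-op]: towers=[B; C; E/D] holding=A
step 2 (stack(A, C)): towers=[B; C/A; E/D] holding=-
step 3 (unstack(D, E)): towers=[B; C/A; E] holding=D
step 4 (putdown(D)): towers=[B; C/A; D; E] holding=-
step 5 (unstack(A, C)): towers=[B; C; D; E] holding=A
step 6 (stack(A, D)): towers=[B; C; D/A; E] holding=-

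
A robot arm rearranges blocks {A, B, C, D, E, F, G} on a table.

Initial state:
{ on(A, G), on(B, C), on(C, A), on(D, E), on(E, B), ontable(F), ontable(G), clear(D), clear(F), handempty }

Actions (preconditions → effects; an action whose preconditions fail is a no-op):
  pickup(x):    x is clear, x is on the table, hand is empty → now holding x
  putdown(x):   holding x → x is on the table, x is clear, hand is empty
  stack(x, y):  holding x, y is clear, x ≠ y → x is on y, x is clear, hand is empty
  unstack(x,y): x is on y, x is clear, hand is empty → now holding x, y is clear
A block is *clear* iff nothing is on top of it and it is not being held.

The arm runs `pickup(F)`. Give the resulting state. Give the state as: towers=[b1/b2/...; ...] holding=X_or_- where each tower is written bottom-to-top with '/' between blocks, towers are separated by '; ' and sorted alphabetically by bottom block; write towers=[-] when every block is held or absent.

before: towers=[F; G/A/C/B/E/D] holding=-
pre[pickup(F)]: clear(F) ok, ontable(F) ok, handempty ok
all met → apply pickup(F)
after:  towers=[G/A/C/B/E/D] holding=F

towers=[G/A/C/B/E/D] holding=F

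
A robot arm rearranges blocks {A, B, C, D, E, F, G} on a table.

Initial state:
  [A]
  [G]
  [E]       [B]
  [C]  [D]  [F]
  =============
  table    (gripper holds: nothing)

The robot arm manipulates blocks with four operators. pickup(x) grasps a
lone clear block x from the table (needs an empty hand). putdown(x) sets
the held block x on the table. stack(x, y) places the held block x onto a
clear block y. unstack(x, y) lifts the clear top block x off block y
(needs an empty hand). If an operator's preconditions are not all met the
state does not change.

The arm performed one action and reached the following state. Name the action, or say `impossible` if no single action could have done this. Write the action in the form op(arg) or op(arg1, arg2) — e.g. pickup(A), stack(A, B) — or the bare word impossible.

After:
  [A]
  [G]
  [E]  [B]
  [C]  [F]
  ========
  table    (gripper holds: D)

target: towers=[C/E/G/A; F/B] holding=D
     unstack(B, F) → towers=[C/E/G/A; D; F] holding=B
         pickup(D) → towers=[C/E/G/A; F/B] holding=D  ← match
     unstack(A, G) → towers=[C/E/G; D; F/B] holding=A

pickup(D)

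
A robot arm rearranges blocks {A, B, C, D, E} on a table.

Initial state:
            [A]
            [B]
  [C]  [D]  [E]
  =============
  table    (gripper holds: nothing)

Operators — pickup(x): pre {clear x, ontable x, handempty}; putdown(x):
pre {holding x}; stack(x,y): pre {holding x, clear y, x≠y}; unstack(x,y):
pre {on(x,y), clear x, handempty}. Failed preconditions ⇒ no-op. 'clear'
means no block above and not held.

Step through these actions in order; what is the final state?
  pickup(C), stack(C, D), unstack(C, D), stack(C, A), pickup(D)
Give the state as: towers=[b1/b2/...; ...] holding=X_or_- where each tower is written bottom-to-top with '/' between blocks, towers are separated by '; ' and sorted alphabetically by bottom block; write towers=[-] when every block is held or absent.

towers=[E/B/A/C] holding=D

step 1 (pickup(C)): towers=[D; E/B/A] holding=C
step 2 (stack(C, D)): towers=[D/C; E/B/A] holding=-
step 3 (unstack(C, D)): towers=[D; E/B/A] holding=C
step 4 (stack(C, A)): towers=[D; E/B/A/C] holding=-
step 5 (pickup(D)): towers=[E/B/A/C] holding=D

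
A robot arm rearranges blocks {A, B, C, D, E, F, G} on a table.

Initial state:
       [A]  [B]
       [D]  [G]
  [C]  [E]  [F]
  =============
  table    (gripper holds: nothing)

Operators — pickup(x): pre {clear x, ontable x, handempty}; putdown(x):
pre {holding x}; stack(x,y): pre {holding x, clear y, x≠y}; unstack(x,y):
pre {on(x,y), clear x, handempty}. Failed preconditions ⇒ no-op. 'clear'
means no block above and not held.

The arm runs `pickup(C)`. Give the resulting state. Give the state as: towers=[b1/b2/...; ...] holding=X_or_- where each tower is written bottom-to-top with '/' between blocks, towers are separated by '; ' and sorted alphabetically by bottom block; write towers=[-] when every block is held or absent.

before: towers=[C; E/D/A; F/G/B] holding=-
pre[pickup(C)]: clear(C) yes, ontable(C) yes, handempty yes
all met → apply pickup(C)
after:  towers=[E/D/A; F/G/B] holding=C

towers=[E/D/A; F/G/B] holding=C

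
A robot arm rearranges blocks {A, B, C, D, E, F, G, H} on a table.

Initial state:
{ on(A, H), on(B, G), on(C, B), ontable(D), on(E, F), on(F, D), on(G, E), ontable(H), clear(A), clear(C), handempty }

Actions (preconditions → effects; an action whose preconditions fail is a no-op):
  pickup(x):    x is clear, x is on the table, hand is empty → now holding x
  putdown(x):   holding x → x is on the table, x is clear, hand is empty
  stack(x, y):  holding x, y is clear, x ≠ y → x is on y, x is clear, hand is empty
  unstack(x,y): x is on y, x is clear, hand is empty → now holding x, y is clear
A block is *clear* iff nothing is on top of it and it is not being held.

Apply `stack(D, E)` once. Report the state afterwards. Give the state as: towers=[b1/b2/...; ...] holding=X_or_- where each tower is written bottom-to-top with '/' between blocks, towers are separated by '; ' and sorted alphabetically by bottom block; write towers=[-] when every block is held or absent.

before: towers=[D/F/E/G/B/C; H/A] holding=-
pre[stack(D, E)]: holding(D) ✗, clear(E) ✗, D≠E ✓
holding(D), clear(E) unmet → stack(D, E) is a no-op
after:  towers=[D/F/E/G/B/C; H/A] holding=-

towers=[D/F/E/G/B/C; H/A] holding=-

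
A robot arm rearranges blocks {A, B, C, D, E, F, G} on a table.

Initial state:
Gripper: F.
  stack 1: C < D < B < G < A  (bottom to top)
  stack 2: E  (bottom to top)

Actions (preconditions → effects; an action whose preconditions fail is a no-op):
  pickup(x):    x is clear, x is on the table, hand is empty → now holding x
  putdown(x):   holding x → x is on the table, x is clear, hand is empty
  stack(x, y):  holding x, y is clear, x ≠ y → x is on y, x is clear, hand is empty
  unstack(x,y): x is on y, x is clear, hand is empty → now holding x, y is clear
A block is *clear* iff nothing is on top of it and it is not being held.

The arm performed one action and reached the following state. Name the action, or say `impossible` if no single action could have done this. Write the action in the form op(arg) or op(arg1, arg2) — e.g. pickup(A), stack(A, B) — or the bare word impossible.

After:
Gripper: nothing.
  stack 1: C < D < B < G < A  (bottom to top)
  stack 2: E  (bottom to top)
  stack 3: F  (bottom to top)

putdown(F)

target: towers=[C/D/B/G/A; E; F] holding=-
        putdown(F) → towers=[C/D/B/G/A; E; F] holding=-  ← match
       stack(F, A) → towers=[C/D/B/G/A/F; E] holding=-
       stack(F, E) → towers=[C/D/B/G/A; E/F] holding=-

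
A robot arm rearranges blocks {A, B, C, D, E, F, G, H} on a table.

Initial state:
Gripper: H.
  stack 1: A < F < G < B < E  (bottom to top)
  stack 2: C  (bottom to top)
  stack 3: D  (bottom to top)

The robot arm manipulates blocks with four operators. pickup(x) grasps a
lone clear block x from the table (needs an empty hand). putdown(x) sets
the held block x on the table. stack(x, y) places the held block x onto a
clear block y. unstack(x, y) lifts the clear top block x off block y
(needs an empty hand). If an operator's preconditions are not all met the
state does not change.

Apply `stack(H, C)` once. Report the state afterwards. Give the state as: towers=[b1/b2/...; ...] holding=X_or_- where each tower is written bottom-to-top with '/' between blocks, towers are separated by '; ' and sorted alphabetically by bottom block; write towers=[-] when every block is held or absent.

before: towers=[A/F/G/B/E; C; D] holding=H
pre[stack(H, C)]: holding(H) ok, clear(C) ok, H≠C ok
all met → apply stack(H, C)
after:  towers=[A/F/G/B/E; C/H; D] holding=-

towers=[A/F/G/B/E; C/H; D] holding=-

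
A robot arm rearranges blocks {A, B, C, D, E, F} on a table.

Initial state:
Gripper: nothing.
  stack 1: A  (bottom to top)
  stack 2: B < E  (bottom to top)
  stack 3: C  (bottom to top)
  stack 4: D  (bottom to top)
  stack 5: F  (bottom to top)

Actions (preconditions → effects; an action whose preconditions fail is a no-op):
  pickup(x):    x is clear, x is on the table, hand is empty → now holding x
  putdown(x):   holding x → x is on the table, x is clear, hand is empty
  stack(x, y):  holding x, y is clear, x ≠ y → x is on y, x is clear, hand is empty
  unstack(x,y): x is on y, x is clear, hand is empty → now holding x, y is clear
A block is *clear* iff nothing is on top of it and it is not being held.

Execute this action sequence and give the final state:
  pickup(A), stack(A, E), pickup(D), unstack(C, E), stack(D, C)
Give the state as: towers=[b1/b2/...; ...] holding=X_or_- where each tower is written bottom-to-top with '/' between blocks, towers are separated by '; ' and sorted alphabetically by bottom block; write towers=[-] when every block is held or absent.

towers=[B/E/A; C/D; F] holding=-

step 1 (pickup(A)): towers=[B/E; C; D; F] holding=A
step 2 (stack(A, E)): towers=[B/E/A; C; D; F] holding=-
step 3 (pickup(D)): towers=[B/E/A; C; F] holding=D
step 4 (unstack(C, E)) [no-op]: towers=[B/E/A; C; F] holding=D
step 5 (stack(D, C)): towers=[B/E/A; C/D; F] holding=-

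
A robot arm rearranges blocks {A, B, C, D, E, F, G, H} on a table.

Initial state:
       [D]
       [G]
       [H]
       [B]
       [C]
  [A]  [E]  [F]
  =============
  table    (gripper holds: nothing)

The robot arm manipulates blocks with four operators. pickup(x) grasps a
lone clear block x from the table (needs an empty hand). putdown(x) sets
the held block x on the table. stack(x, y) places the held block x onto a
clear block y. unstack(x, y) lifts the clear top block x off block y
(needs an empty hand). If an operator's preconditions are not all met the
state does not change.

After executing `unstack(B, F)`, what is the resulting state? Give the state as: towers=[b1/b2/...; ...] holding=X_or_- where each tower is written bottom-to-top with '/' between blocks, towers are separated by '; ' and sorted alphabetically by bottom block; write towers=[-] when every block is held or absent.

before: towers=[A; E/C/B/H/G/D; F] holding=-
pre[unstack(B, F)]: on(B,F) no, clear(B) no, handempty yes
on(B,F), clear(B) unmet → unstack(B, F) is a no-op
after:  towers=[A; E/C/B/H/G/D; F] holding=-

towers=[A; E/C/B/H/G/D; F] holding=-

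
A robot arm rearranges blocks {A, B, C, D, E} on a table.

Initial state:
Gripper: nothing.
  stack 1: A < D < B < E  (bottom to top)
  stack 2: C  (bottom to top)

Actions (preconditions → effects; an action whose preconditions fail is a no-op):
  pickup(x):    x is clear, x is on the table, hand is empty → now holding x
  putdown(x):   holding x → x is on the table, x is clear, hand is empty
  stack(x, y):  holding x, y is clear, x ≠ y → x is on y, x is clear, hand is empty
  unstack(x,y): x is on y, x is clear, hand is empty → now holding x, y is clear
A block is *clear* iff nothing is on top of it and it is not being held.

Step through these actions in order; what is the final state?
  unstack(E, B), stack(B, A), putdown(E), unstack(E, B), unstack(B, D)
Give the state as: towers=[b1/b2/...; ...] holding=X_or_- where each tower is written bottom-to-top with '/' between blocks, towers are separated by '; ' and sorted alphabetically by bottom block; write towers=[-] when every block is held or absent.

step 1 (unstack(E, B)): towers=[A/D/B; C] holding=E
step 2 (stack(B, A)) [no-op]: towers=[A/D/B; C] holding=E
step 3 (putdown(E)): towers=[A/D/B; C; E] holding=-
step 4 (unstack(E, B)) [no-op]: towers=[A/D/B; C; E] holding=-
step 5 (unstack(B, D)): towers=[A/D; C; E] holding=B

towers=[A/D; C; E] holding=B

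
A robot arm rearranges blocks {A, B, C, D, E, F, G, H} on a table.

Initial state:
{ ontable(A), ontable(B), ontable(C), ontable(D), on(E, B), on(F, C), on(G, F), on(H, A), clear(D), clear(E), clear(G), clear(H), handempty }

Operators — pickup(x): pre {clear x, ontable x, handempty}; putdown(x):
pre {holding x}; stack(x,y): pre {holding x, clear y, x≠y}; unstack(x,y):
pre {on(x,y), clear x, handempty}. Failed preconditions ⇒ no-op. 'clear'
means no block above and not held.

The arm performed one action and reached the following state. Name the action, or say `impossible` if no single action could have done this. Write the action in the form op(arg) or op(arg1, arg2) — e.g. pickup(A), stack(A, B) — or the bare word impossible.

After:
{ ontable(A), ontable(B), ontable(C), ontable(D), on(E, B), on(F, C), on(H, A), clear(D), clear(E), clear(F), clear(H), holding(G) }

target: towers=[A/H; B/E; C/F; D] holding=G
     unstack(G, F) → towers=[A/H; B/E; C/F; D] holding=G  ← match
     unstack(E, B) → towers=[A/H; B; C/F/G; D] holding=E
     unstack(H, A) → towers=[A; B/E; C/F/G; D] holding=H
         pickup(D) → towers=[A/H; B/E; C/F/G] holding=D

unstack(G, F)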